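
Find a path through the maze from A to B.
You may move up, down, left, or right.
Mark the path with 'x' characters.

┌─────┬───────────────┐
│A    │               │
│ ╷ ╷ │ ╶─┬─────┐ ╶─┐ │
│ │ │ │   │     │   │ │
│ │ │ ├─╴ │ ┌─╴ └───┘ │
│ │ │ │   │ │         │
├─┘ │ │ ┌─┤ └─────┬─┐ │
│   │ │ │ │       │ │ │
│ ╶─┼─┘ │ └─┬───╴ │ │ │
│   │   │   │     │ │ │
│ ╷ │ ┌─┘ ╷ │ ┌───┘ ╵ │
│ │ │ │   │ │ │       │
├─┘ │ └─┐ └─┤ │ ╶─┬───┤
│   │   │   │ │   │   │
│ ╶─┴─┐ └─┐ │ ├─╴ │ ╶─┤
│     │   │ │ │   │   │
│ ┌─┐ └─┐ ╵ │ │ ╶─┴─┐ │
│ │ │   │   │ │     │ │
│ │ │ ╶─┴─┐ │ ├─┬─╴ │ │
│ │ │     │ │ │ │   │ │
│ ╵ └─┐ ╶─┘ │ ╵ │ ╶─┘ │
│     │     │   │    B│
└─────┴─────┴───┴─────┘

Finding the shortest path through the maze:
Path length: 62 steps
Directions: right → down → down → down → left → down → right → down → down → left → down → right → right → down → down → right → down → right → right → up → up → left → up → left → up → left → up → up → right → up → up → right → up → left → up → right → right → right → right → right → right → right → down → down → down → down → down → left → left → left → down → right → down → left → down → right → right → down → left → down → right → right

Solution:

┌─────┬───────────────┐
│A x  │x x x x x x x x│
│ ╷ ╷ │ ╶─┬─────┐ ╶─┐ │
│ │x│ │x x│     │   │x│
│ │ │ ├─╴ │ ┌─╴ └───┘ │
│ │x│ │x x│ │        x│
├─┘ │ │ ┌─┤ └─────┬─┐ │
│x x│ │x│ │       │ │x│
│ ╶─┼─┘ │ └─┬───╴ │ │ │
│x x│x x│   │     │ │x│
│ ╷ │ ┌─┘ ╷ │ ┌───┘ ╵ │
│ │x│x│   │ │ │x x x x│
├─┘ │ └─┐ └─┤ │ ╶─┬───┤
│x x│x x│   │ │x x│   │
│ ╶─┴─┐ └─┐ │ ├─╴ │ ╶─┤
│x x x│x x│ │ │x x│   │
│ ┌─┐ └─┐ ╵ │ │ ╶─┴─┐ │
│ │ │x  │x x│ │x x x│ │
│ │ │ ╶─┴─┐ │ ├─┬─╴ │ │
│ │ │x x  │x│ │ │x x│ │
│ ╵ └─┐ ╶─┘ │ ╵ │ ╶─┘ │
│     │x x x│   │x x B│
└─────┴─────┴───┴─────┘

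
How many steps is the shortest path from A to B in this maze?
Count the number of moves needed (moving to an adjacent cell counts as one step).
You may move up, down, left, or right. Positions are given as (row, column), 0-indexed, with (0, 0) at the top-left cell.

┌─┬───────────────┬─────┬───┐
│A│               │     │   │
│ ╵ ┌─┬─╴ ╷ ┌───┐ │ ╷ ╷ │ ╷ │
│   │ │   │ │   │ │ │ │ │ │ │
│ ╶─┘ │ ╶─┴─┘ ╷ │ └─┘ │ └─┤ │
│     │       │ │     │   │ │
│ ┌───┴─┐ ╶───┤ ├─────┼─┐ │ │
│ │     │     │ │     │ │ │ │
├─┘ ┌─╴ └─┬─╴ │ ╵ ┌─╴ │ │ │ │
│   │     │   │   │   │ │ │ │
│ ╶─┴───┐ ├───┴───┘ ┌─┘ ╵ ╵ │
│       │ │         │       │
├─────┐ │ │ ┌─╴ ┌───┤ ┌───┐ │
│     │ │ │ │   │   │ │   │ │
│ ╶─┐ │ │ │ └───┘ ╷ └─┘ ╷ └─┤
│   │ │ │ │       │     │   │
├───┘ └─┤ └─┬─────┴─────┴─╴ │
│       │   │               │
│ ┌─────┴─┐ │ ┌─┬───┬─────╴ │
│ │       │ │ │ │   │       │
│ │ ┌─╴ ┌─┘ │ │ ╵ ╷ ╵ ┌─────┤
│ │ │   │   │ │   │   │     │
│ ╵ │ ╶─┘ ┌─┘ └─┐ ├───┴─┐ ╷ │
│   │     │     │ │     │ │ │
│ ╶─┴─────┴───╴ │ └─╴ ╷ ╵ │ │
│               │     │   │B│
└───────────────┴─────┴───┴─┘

Using BFS to find shortest path:
Start: (0, 0), End: (12, 13)
Path found:
(0,0) → (1,0) → (1,1) → (0,1) → (0,2) → (0,3) → (0,4) → (1,4) → (1,3) → (2,3) → (2,4) → (2,5) → (2,6) → (1,6) → (1,7) → (2,7) → (3,7) → (4,7) → (4,8) → (3,8) → (3,9) → (3,10) → (4,10) → (4,9) → (5,9) → (5,8) → (5,7) → (5,6) → (5,5) → (6,5) → (7,5) → (7,6) → (7,7) → (7,8) → (6,8) → (6,9) → (7,9) → (7,10) → (7,11) → (6,11) → (6,12) → (7,12) → (7,13) → (8,13) → (9,13) → (9,12) → (9,11) → (9,10) → (10,10) → (10,9) → (9,9) → (9,8) → (10,8) → (11,8) → (12,8) → (12,9) → (12,10) → (11,10) → (11,11) → (12,11) → (12,12) → (11,12) → (10,12) → (10,13) → (11,13) → (12,13)
Number of steps: 65

Solution:

┌─┬───────────────┬─────┬───┐
│A│↱ → → ↓        │     │   │
│ ╵ ┌─┬─╴ ╷ ┌───┐ │ ╷ ╷ │ ╷ │
│↳ ↑│ │↓ ↲│ │↱ ↓│ │ │ │ │ │ │
│ ╶─┘ │ ╶─┴─┘ ╷ │ └─┘ │ └─┤ │
│     │↳ → → ↑│↓│     │   │ │
│ ┌───┴─┐ ╶───┤ ├─────┼─┐ │ │
│ │     │     │↓│↱ → ↓│ │ │ │
├─┘ ┌─╴ └─┬─╴ │ ╵ ┌─╴ │ │ │ │
│   │     │   │↳ ↑│↓ ↲│ │ │ │
│ ╶─┴───┐ ├───┴───┘ ┌─┘ ╵ ╵ │
│       │ │↓ ← ← ← ↲│       │
├─────┐ │ │ ┌─╴ ┌───┤ ┌───┐ │
│     │ │ │↓│   │↱ ↓│ │↱ ↓│ │
│ ╶─┐ │ │ │ └───┘ ╷ └─┘ ╷ └─┤
│   │ │ │ │↳ → → ↑│↳ → ↑│↳ ↓│
├───┘ └─┤ └─┬─────┴─────┴─╴ │
│       │   │              ↓│
│ ┌─────┴─┐ │ ┌─┬───┬─────╴ │
│ │       │ │ │ │↓ ↰│↓ ← ← ↲│
│ │ ┌─╴ ┌─┘ │ │ ╵ ╷ ╵ ┌─────┤
│ │ │   │   │ │  ↓│↑ ↲│  ↱ ↓│
│ ╵ │ ╶─┘ ┌─┘ └─┐ ├───┴─┐ ╷ │
│   │     │     │↓│  ↱ ↓│↑│↓│
│ ╶─┴─────┴───╴ │ └─╴ ╷ ╵ │ │
│               │↳ → ↑│↳ ↑│B│
└───────────────┴─────┴───┴─┘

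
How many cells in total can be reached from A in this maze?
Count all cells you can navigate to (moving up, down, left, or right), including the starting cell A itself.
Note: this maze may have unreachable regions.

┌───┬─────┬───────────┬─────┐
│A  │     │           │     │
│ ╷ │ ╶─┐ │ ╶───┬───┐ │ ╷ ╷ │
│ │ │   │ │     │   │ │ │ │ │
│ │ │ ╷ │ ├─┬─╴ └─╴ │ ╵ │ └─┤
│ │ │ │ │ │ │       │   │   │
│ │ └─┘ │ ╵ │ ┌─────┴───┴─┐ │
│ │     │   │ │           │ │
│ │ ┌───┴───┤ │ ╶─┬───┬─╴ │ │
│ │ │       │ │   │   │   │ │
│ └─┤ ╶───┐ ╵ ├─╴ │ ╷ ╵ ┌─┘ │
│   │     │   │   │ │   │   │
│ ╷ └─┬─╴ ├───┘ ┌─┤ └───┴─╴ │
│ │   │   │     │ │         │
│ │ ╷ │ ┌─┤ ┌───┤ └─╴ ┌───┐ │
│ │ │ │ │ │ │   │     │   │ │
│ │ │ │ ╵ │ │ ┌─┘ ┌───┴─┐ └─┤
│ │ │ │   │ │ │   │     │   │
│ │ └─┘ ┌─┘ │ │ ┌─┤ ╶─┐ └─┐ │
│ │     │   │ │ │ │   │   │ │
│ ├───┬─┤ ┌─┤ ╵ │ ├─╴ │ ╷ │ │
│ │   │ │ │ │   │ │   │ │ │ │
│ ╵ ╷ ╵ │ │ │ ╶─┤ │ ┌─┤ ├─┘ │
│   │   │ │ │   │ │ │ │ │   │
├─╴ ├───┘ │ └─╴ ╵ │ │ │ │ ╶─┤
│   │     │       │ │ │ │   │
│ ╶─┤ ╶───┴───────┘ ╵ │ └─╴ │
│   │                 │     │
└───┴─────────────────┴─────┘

Using BFS/flood-fill to find all reachable cells from A:
Maze size: 14 × 14 = 196 total cells
All cells are reachable — the maze is fully connected.
Reachable cells: 196

Reachable region (· marks reachable cells):

┌───┬─────┬───────────┬─────┐
│A ·│· · ·│· · · · · ·│· · ·│
│ ╷ │ ╶─┐ │ ╶───┬───┐ │ ╷ ╷ │
│·│·│· ·│·│· · ·│· ·│·│·│·│·│
│ │ │ ╷ │ ├─┬─╴ └─╴ │ ╵ │ └─┤
│·│·│·│·│·│·│· · · ·│· ·│· ·│
│ │ └─┘ │ ╵ │ ┌─────┴───┴─┐ │
│·│· · ·│· ·│·│· · · · · ·│·│
│ │ ┌───┴───┤ │ ╶─┬───┬─╴ │ │
│·│·│· · · ·│·│· ·│· ·│· ·│·│
│ └─┤ ╶───┐ ╵ ├─╴ │ ╷ ╵ ┌─┘ │
│· ·│· · ·│· ·│· ·│·│· ·│· ·│
│ ╷ └─┬─╴ ├───┘ ┌─┤ └───┴─╴ │
│·│· ·│· ·│· · ·│·│· · · · ·│
│ │ ╷ │ ┌─┤ ┌───┤ └─╴ ┌───┐ │
│·│·│·│·│·│·│· ·│· · ·│· ·│·│
│ │ │ │ ╵ │ │ ┌─┘ ┌───┴─┐ └─┤
│·│·│·│· ·│·│·│· ·│· · ·│· ·│
│ │ └─┘ ┌─┘ │ │ ┌─┤ ╶─┐ └─┐ │
│·│· · ·│· ·│·│·│·│· ·│· ·│·│
│ ├───┬─┤ ┌─┤ ╵ │ ├─╴ │ ╷ │ │
│·│· ·│·│·│·│· ·│·│· ·│·│·│·│
│ ╵ ╷ ╵ │ │ │ ╶─┤ │ ┌─┤ ├─┘ │
│· ·│· ·│·│·│· ·│·│·│·│·│· ·│
├─╴ ├───┘ │ └─╴ ╵ │ │ │ │ ╶─┤
│· ·│· · ·│· · · ·│·│·│·│· ·│
│ ╶─┤ ╶───┴───────┘ ╵ │ └─╴ │
│· ·│· · · · · · · · ·│· · ·│
└───┴─────────────────┴─────┘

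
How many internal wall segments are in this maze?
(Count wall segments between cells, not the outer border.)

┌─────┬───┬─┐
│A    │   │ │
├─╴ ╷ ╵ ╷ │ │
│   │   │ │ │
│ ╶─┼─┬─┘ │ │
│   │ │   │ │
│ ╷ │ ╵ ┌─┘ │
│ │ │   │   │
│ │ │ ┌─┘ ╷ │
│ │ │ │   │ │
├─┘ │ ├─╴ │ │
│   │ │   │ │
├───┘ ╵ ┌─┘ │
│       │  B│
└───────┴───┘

Counting internal wall segments:
Total internal walls: 30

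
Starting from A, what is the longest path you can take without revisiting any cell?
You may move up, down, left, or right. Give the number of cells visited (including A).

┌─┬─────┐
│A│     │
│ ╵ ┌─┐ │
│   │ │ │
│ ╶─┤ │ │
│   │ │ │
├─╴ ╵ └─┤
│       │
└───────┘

Finding longest simple path using DFS:
Start: (0, 0)
Longest path visits 8 cells
Path: A → down → down → right → down → right → up → up

Solution:

┌─┬─────┐
│A│     │
│ ╵ ┌─┐ │
│↓  │B│ │
│ ╶─┤ │ │
│↳ ↓│↑│ │
├─╴ ╵ └─┤
│  ↳ ↑  │
└───────┘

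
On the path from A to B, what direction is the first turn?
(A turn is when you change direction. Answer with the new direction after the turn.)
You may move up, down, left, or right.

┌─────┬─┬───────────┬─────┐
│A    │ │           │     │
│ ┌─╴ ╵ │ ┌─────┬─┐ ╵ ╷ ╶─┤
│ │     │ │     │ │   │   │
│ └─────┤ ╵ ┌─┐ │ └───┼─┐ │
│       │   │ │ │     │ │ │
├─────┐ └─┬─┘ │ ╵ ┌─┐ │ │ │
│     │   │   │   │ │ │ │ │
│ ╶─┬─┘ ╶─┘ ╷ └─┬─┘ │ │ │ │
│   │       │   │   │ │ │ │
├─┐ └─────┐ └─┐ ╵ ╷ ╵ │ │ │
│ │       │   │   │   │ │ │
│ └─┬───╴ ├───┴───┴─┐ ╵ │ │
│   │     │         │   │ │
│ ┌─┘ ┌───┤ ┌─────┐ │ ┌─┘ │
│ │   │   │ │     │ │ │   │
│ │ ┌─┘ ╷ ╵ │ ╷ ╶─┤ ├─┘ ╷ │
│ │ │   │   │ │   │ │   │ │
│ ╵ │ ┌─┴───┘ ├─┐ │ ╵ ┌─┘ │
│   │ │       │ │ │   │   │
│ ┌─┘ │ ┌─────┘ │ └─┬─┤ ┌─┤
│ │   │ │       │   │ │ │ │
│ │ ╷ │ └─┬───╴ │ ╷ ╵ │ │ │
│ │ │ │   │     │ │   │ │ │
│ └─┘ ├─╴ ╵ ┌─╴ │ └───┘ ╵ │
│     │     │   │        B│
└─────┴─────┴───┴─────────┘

Directions: down, down, right, right, right, down, down, right, right, up, right, down, right, down, right, up, right, down, right, up, up, up, left, left, down, left, up, up, left, left, down, left, up, up, right, right, right, right, right, down, right, up, right, down, right, down, down, down, down, down, down, down, down, left, down, down, down, right
First turn direction: right

Solution:

┌─────┬─┬───────────┬─────┐
│A    │ │↱ → → → → ↓│↱ ↓  │
│ ┌─╴ ╵ │ ┌─────┬─┐ ╵ ╷ ╶─┤
│↓│     │↑│↓ ← ↰│ │↳ ↑│↳ ↓│
│ └─────┤ ╵ ┌─┐ │ └───┼─┐ │
│↳ → → ↓│↑ ↲│ │↑│↓ ← ↰│ │↓│
├─────┐ └─┬─┘ │ ╵ ┌─┐ │ │ │
│     │↓  │↱ ↓│↑ ↲│ │↑│ │↓│
│ ╶─┬─┘ ╶─┘ ╷ └─┬─┘ │ │ │ │
│   │  ↳ → ↑│↳ ↓│↱ ↓│↑│ │↓│
├─┐ └─────┐ └─┐ ╵ ╷ ╵ │ │ │
│ │       │   │↳ ↑│↳ ↑│ │↓│
│ └─┬───╴ ├───┴───┴─┐ ╵ │ │
│   │     │         │   │↓│
│ ┌─┘ ┌───┤ ┌─────┐ │ ┌─┘ │
│ │   │   │ │     │ │ │  ↓│
│ │ ┌─┘ ╷ ╵ │ ╷ ╶─┤ ├─┘ ╷ │
│ │ │   │   │ │   │ │   │↓│
│ ╵ │ ┌─┴───┘ ├─┐ │ ╵ ┌─┘ │
│   │ │       │ │ │   │↓ ↲│
│ ┌─┘ │ ┌─────┘ │ └─┬─┤ ┌─┤
│ │   │ │       │   │ │↓│ │
│ │ ╷ │ └─┬───╴ │ ╷ ╵ │ │ │
│ │ │ │   │     │ │   │↓│ │
│ └─┘ ├─╴ ╵ ┌─╴ │ └───┘ ╵ │
│     │     │   │      ↳ B│
└─────┴─────┴───┴─────────┘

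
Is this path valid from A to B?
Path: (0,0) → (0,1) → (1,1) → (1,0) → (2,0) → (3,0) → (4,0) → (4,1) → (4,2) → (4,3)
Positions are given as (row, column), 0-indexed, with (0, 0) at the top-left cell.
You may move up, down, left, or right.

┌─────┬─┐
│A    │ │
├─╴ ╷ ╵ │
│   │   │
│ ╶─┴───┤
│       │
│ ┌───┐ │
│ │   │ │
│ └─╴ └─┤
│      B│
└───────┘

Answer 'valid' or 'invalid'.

Checking path validity:
Result: All consecutive moves are passable.

valid

Correct solution:

┌─────┬─┐
│A ↓  │ │
├─╴ ╷ ╵ │
│↓ ↲│   │
│ ╶─┴───┤
│↓      │
│ ┌───┐ │
│↓│   │ │
│ └─╴ └─┤
│↳ → → B│
└───────┘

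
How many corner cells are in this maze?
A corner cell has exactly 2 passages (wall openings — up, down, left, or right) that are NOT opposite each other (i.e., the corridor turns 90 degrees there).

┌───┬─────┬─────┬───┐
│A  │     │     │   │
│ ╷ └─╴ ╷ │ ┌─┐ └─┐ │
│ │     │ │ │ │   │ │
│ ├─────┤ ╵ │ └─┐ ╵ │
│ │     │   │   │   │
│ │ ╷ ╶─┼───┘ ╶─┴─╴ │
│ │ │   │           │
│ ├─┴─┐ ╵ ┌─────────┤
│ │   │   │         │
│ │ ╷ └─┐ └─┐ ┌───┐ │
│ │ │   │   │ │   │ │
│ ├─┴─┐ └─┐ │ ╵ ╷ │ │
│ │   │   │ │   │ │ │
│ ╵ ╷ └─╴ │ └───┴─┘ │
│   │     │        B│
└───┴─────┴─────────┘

Counting corner cells (2 non-opposite passages):
Total corners: 40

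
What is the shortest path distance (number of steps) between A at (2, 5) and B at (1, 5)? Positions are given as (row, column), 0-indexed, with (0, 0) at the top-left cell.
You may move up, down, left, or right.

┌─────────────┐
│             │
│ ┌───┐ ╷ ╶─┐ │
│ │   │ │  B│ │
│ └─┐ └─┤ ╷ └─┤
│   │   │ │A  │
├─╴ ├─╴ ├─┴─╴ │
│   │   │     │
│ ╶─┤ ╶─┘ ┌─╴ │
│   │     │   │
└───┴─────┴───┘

Finding path from (2, 5) to (1, 5):
Path: (2,5) → (1,5)
Distance: 1 steps

Solution:

┌─────────────┐
│             │
│ ┌───┐ ╷ ╶─┐ │
│ │   │ │  B│ │
│ └─┐ └─┤ ╷ └─┤
│   │   │ │A  │
├─╴ ├─╴ ├─┴─╴ │
│   │   │     │
│ ╶─┤ ╶─┘ ┌─╴ │
│   │     │   │
└───┴─────┴───┘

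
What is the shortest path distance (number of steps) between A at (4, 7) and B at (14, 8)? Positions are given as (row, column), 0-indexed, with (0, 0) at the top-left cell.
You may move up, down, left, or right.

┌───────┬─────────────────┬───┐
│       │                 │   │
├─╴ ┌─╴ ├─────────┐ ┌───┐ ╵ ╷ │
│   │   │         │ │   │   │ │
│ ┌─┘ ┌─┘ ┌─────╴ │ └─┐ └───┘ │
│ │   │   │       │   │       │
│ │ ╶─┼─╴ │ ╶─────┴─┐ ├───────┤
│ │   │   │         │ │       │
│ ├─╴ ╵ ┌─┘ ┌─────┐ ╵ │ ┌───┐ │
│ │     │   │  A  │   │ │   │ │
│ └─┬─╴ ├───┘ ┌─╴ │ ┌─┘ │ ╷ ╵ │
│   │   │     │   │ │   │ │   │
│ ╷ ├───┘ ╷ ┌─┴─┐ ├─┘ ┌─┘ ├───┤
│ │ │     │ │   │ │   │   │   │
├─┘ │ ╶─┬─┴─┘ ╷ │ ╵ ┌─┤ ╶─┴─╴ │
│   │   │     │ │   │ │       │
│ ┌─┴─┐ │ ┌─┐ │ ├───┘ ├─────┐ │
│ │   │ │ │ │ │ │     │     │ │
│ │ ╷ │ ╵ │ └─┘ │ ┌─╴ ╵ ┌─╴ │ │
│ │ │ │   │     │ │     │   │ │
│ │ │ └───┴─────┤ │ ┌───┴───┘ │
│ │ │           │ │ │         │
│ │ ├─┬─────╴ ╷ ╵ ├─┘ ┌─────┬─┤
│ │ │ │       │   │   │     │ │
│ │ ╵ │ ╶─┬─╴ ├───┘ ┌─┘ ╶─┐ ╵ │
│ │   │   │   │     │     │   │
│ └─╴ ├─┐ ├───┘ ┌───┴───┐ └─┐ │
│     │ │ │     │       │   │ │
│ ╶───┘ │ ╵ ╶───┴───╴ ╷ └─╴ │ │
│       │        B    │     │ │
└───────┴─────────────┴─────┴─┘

Finding path from (4, 7) to (14, 8):
Path: (4,7) → (4,8) → (5,8) → (6,8) → (7,8) → (7,9) → (6,9) → (6,10) → (5,10) → (5,11) → (4,11) → (3,11) → (3,12) → (3,13) → (3,14) → (4,14) → (5,14) → (5,13) → (4,13) → (4,12) → (5,12) → (6,12) → (6,11) → (7,11) → (7,12) → (7,13) → (7,14) → (8,14) → (9,14) → (10,14) → (10,13) → (10,12) → (10,11) → (10,10) → (11,10) → (11,9) → (12,9) → (12,8) → (12,7) → (13,7) → (13,6) → (13,5) → (14,5) → (14,6) → (14,7) → (14,8)
Distance: 45 steps

Solution:

┌───────┬─────────────────┬───┐
│       │                 │   │
├─╴ ┌─╴ ├─────────┐ ┌───┐ ╵ ╷ │
│   │   │         │ │   │   │ │
│ ┌─┘ ┌─┘ ┌─────╴ │ └─┐ └───┘ │
│ │   │   │       │   │       │
│ │ ╶─┼─╴ │ ╶─────┴─┐ ├───────┤
│ │   │   │         │ │↱ → → ↓│
│ ├─╴ ╵ ┌─┘ ┌─────┐ ╵ │ ┌───┐ │
│ │     │   │  A ↓│   │↑│↓ ↰│↓│
│ └─┬─╴ ├───┘ ┌─╴ │ ┌─┘ │ ╷ ╵ │
│   │   │     │  ↓│ │↱ ↑│↓│↑ ↲│
│ ╷ ├───┘ ╷ ┌─┴─┐ ├─┘ ┌─┘ ├───┤
│ │ │     │ │   │↓│↱ ↑│↓ ↲│   │
├─┘ │ ╶─┬─┴─┘ ╷ │ ╵ ┌─┤ ╶─┴─╴ │
│   │   │     │ │↳ ↑│ │↳ → → ↓│
│ ┌─┴─┐ │ ┌─┐ │ ├───┘ ├─────┐ │
│ │   │ │ │ │ │ │     │     │↓│
│ │ ╷ │ ╵ │ └─┘ │ ┌─╴ ╵ ┌─╴ │ │
│ │ │ │   │     │ │     │   │↓│
│ │ │ └───┴─────┤ │ ┌───┴───┘ │
│ │ │           │ │ │↓ ← ← ← ↲│
│ │ ├─┬─────╴ ╷ ╵ ├─┘ ┌─────┬─┤
│ │ │ │       │   │↓ ↲│     │ │
│ │ ╵ │ ╶─┬─╴ ├───┘ ┌─┘ ╶─┐ ╵ │
│ │   │   │   │↓ ← ↲│     │   │
│ └─╴ ├─┐ ├───┘ ┌───┴───┐ └─┐ │
│     │ │ │↓ ← ↲│       │   │ │
│ ╶───┘ │ ╵ ╶───┴───╴ ╷ └─╴ │ │
│       │  ↳ → → B    │     │ │
└───────┴─────────────┴─────┴─┘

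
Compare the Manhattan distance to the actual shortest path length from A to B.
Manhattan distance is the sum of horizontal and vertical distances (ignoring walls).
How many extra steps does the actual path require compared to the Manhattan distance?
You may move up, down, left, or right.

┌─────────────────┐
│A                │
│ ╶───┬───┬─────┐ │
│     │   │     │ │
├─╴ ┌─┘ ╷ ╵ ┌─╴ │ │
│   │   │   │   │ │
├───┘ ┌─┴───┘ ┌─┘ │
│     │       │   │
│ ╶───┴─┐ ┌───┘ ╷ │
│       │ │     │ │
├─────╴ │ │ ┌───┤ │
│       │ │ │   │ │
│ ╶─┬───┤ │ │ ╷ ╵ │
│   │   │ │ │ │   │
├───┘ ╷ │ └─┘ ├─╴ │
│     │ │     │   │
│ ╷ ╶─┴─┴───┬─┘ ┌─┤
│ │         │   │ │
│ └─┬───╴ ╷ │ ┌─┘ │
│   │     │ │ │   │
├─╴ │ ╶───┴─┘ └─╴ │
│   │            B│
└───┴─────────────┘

Manhattan distance: |10 - 0| + |8 - 0| = 18
Actual path length: 22
Extra steps: 22 - 18 = 4

Solution:

┌─────────────────┐
│A → → → → → → → ↓│
│ ╶───┬───┬─────┐ │
│     │   │     │↓│
├─╴ ┌─┘ ╷ ╵ ┌─╴ │ │
│   │   │   │   │↓│
├───┘ ┌─┴───┘ ┌─┘ │
│     │       │  ↓│
│ ╶───┴─┐ ┌───┘ ╷ │
│       │ │     │↓│
├─────╴ │ │ ┌───┤ │
│       │ │ │   │↓│
│ ╶─┬───┤ │ │ ╷ ╵ │
│   │   │ │ │ │  ↓│
├───┘ ╷ │ └─┘ ├─╴ │
│     │ │     │↓ ↲│
│ ╷ ╶─┴─┴───┬─┘ ┌─┤
│ │         │↓ ↲│ │
│ └─┬───╴ ╷ │ ┌─┘ │
│   │     │ │↓│   │
├─╴ │ ╶───┴─┘ └─╴ │
│   │        ↳ → B│
└───┴─────────────┘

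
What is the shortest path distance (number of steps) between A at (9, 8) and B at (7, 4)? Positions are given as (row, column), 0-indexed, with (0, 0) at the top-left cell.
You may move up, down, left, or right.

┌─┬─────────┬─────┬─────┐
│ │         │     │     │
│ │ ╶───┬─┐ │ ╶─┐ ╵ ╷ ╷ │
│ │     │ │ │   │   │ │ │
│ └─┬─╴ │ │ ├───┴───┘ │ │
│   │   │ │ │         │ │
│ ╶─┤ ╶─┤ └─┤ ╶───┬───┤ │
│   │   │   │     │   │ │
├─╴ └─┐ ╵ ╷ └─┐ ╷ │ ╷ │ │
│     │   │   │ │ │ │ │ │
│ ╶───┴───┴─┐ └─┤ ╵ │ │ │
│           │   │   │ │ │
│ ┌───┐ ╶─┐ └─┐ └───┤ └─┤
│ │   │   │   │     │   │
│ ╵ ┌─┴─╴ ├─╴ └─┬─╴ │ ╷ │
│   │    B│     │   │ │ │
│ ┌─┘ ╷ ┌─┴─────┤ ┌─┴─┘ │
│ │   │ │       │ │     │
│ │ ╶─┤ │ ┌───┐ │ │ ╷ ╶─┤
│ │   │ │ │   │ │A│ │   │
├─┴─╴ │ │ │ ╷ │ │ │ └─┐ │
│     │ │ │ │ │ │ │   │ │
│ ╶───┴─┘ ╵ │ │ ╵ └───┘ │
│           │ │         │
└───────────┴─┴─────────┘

Finding path from (9, 8) to (7, 4):
Path: (9,8) → (10,8) → (11,8) → (11,7) → (10,7) → (9,7) → (8,7) → (8,6) → (8,5) → (8,4) → (9,4) → (10,4) → (11,4) → (11,3) → (11,2) → (11,1) → (11,0) → (10,0) → (10,1) → (10,2) → (9,2) → (9,1) → (8,1) → (8,2) → (7,2) → (7,3) → (7,4)
Distance: 26 steps

Solution:

┌─┬─────────┬─────┬─────┐
│ │         │     │     │
│ │ ╶───┬─┐ │ ╶─┐ ╵ ╷ ╷ │
│ │     │ │ │   │   │ │ │
│ └─┬─╴ │ │ ├───┴───┘ │ │
│   │   │ │ │         │ │
│ ╶─┤ ╶─┤ └─┤ ╶───┬───┤ │
│   │   │   │     │   │ │
├─╴ └─┐ ╵ ╷ └─┐ ╷ │ ╷ │ │
│     │   │   │ │ │ │ │ │
│ ╶───┴───┴─┐ └─┤ ╵ │ │ │
│           │   │   │ │ │
│ ┌───┐ ╶─┐ └─┐ └───┤ └─┤
│ │   │   │   │     │   │
│ ╵ ┌─┴─╴ ├─╴ └─┬─╴ │ ╷ │
│   │↱ → B│     │   │ │ │
│ ┌─┘ ╷ ┌─┴─────┤ ┌─┴─┘ │
│ │↱ ↑│ │↓ ← ← ↰│ │     │
│ │ ╶─┤ │ ┌───┐ │ │ ╷ ╶─┤
│ │↑ ↰│ │↓│   │↑│A│ │   │
├─┴─╴ │ │ │ ╷ │ │ │ └─┐ │
│↱ → ↑│ │↓│ │ │↑│↓│   │ │
│ ╶───┴─┘ ╵ │ │ ╵ └───┘ │
│↑ ← ← ← ↲  │ │↑ ↲      │
└───────────┴─┴─────────┘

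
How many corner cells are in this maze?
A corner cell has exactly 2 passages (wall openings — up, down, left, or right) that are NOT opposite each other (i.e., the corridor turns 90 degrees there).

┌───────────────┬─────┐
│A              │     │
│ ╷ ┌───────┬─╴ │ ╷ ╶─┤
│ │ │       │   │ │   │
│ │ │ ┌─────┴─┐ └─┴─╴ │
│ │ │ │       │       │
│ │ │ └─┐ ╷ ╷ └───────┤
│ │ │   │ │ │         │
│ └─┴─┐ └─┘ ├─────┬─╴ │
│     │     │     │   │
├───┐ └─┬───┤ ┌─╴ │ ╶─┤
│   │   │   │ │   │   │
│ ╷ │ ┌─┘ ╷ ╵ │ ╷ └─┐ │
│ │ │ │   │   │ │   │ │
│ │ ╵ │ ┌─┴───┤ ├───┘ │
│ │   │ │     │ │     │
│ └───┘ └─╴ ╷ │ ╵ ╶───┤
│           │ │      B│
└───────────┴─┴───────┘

Counting corner cells (2 non-opposite passages):
Total corners: 41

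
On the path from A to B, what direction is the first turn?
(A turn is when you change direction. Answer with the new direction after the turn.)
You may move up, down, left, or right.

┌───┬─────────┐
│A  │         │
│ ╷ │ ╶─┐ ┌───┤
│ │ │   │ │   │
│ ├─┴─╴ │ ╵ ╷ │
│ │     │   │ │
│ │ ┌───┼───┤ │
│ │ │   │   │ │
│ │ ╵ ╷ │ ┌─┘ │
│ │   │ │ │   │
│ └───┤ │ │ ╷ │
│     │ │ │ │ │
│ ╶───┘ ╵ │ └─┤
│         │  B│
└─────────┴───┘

Directions: down, down, down, down, down, down, right, right, right, up, up, up, left, down, left, up, up, right, right, up, left, up, right, right, down, down, right, up, right, down, down, down, left, down, down, right
First turn direction: right

Solution:

┌───┬─────────┐
│A  │↱ → ↓    │
│ ╷ │ ╶─┐ ┌───┤
│↓│ │↑ ↰│↓│↱ ↓│
│ ├─┴─╴ │ ╵ ╷ │
│↓│↱ → ↑│↳ ↑│↓│
│ │ ┌───┼───┤ │
│↓│↑│↓ ↰│   │↓│
│ │ ╵ ╷ │ ┌─┘ │
│↓│↑ ↲│↑│ │↓ ↲│
│ └───┤ │ │ ╷ │
│↓    │↑│ │↓│ │
│ ╶───┘ ╵ │ └─┤
│↳ → → ↑  │↳ B│
└─────────┴───┘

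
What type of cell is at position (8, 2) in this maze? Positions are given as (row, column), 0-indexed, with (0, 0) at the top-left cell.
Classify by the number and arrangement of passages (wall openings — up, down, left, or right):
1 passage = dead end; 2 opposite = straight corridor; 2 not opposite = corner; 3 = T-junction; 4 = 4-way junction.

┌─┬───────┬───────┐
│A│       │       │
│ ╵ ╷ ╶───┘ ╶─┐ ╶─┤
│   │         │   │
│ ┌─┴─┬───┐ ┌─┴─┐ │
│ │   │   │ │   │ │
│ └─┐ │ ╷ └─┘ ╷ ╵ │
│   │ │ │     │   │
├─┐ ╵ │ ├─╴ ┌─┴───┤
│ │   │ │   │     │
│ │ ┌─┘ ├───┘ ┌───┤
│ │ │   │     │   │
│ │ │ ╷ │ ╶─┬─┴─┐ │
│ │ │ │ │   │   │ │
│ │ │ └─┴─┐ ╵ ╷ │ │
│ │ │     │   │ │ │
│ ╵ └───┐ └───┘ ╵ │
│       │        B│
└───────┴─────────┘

Checking cell at (8, 2):
Number of passages: 2
Cell type: straight corridor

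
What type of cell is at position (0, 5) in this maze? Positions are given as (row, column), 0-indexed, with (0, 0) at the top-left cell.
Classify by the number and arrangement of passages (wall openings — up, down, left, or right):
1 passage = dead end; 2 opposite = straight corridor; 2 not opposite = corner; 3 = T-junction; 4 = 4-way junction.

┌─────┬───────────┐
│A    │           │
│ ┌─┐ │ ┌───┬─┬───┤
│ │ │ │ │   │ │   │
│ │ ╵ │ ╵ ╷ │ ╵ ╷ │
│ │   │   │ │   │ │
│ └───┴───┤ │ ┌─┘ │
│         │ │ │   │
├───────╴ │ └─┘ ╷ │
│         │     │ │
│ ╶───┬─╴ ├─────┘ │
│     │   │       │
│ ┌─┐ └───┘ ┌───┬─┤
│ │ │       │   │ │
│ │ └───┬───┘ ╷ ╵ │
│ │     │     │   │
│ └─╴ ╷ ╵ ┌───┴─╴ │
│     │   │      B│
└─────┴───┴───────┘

Checking cell at (0, 5):
Number of passages: 2
Cell type: straight corridor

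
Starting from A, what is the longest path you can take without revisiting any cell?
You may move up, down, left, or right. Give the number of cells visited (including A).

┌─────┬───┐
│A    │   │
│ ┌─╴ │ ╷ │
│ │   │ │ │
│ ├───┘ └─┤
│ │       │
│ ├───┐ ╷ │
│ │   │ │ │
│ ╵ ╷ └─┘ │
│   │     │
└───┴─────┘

Finding longest simple path using DFS:
Start: (0, 0)
Longest path visits 18 cells
Path: A → down → down → down → down → right → up → right → down → right → right → up → up → left → up → up → right → down

Solution:

┌─────┬───┐
│A    │↱ ↓│
│ ┌─╴ │ ╷ │
│↓│   │↑│B│
│ ├───┘ └─┤
│↓│    ↑ ↰│
│ ├───┐ ╷ │
│↓│↱ ↓│ │↑│
│ ╵ ╷ └─┘ │
│↳ ↑│↳ → ↑│
└───┴─────┘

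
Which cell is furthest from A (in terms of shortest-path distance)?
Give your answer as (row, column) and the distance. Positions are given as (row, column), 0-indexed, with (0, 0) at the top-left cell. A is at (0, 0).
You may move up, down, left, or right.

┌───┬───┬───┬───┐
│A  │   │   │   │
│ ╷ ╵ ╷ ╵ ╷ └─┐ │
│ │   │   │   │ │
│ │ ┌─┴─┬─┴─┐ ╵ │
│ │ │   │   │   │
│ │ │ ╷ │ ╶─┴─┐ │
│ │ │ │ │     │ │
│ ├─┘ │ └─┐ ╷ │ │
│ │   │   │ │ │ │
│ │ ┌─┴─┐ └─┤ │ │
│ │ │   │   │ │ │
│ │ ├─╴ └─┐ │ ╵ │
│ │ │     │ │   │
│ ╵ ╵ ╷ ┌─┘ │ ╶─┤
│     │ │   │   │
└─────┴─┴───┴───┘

Computing BFS distances from A to all cells:
Furthest cell: (2, 5)
Distance: 25 steps

Path from A to the furthest cell:

┌───┬───┬───┬───┐
│A ↓│↱ ↓│↱ ↓│   │
│ ╷ ╵ ╷ ╵ ╷ └─┐ │
│ │↳ ↑│↳ ↑│↳ ↓│ │
│ │ ┌─┴─┬─┴─┐ ╵ │
│ │ │   │↱ B│↳ ↓│
│ │ │ ╷ │ ╶─┴─┐ │
│ │ │ │ │↑ ← ↰│↓│
│ ├─┘ │ └─┐ ╷ │ │
│ │   │   │ │↑│↓│
│ │ ┌─┴─┐ └─┤ │ │
│ │ │   │   │↑│↓│
│ │ ├─╴ └─┐ │ ╵ │
│ │ │     │ │↑ ↲│
│ ╵ ╵ ╷ ┌─┘ │ ╶─┤
│     │ │   │   │
└─────┴─┴───┴───┘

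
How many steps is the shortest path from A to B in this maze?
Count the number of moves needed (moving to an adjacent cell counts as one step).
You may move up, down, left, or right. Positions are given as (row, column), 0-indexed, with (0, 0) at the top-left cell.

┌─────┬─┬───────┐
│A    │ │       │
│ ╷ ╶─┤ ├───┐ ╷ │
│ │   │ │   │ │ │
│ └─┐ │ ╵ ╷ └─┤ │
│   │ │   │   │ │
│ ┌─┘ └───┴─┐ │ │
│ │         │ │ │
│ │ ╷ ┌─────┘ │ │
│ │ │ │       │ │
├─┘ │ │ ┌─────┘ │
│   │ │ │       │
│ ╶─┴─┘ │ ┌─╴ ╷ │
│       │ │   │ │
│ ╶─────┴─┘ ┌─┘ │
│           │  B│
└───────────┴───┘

Using BFS to find shortest path:
Start: (0, 0), End: (7, 7)
Path found:
(0,0) → (0,1) → (1,1) → (1,2) → (2,2) → (3,2) → (3,1) → (4,1) → (5,1) → (5,0) → (6,0) → (7,0) → (7,1) → (7,2) → (7,3) → (7,4) → (7,5) → (6,5) → (6,6) → (5,6) → (5,7) → (6,7) → (7,7)
Number of steps: 22

Solution:

┌─────┬─┬───────┐
│A ↓  │ │       │
│ ╷ ╶─┤ ├───┐ ╷ │
│ │↳ ↓│ │   │ │ │
│ └─┐ │ ╵ ╷ └─┤ │
│   │↓│   │   │ │
│ ┌─┘ └───┴─┐ │ │
│ │↓ ↲      │ │ │
│ │ ╷ ┌─────┘ │ │
│ │↓│ │       │ │
├─┘ │ │ ┌─────┘ │
│↓ ↲│ │ │    ↱ ↓│
│ ╶─┴─┘ │ ┌─╴ ╷ │
│↓      │ │↱ ↑│↓│
│ ╶─────┴─┘ ┌─┘ │
│↳ → → → → ↑│  B│
└───────────┴───┘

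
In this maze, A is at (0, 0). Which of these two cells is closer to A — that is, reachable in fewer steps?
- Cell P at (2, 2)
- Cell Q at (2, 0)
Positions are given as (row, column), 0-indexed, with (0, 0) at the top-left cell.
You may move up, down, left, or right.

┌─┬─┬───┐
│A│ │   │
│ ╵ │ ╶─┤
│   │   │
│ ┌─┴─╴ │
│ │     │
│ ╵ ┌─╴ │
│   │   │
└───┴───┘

Shortest path A → P at (2, 2): 6 steps
Shortest path A → Q at (2, 0): 2 steps

Q is closer (2 steps vs 6 steps).

Path to P:

┌─┬─┬───┐
│A│ │   │
│ ╵ │ ╶─┤
│↓  │   │
│ ┌─┴─╴ │
│↓│↱ P  │
│ ╵ ┌─╴ │
│↳ ↑│   │
└───┴───┘

Path to Q:

┌─┬─┬───┐
│A│ │   │
│ ╵ │ ╶─┤
│↓  │   │
│ ┌─┴─╴ │
│Q│     │
│ ╵ ┌─╴ │
│   │   │
└───┴───┘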